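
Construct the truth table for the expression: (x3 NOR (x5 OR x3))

x3 | x5 | Output
----------------
0 | 0 | 1
0 | 1 | 0
1 | 0 | 0
1 | 1 | 0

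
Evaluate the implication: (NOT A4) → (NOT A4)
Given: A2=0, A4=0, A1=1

Antecedent (NOT A4) = 1; consequent (NOT A4) = 1.
1 → 1 = 1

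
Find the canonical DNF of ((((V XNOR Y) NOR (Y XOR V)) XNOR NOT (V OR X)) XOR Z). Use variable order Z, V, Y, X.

(NOT Z AND NOT V AND NOT Y AND X) OR (NOT Z AND NOT V AND Y AND X) OR (NOT Z AND V AND NOT Y AND NOT X) OR (NOT Z AND V AND NOT Y AND X) OR (NOT Z AND V AND Y AND NOT X) OR (NOT Z AND V AND Y AND X) OR (Z AND NOT V AND NOT Y AND NOT X) OR (Z AND NOT V AND Y AND NOT X)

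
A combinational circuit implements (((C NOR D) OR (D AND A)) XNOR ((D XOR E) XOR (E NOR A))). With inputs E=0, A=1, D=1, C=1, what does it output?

Substituting: (((1 NOR 1) OR (1 AND 1)) XNOR ((1 XOR 0) XOR (0 NOR 1)))
= 1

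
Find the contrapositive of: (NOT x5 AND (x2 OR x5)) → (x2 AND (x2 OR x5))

Contrapositive: NOT (x2 AND (x2 OR x5)) → NOT (NOT x5 AND (x2 OR x5))
Note: A statement and its contrapositive are logically equivalent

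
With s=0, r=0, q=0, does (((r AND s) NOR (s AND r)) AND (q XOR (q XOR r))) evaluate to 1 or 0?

Substituting: (((0 AND 0) NOR (0 AND 0)) AND (0 XOR (0 XOR 0)))
= 0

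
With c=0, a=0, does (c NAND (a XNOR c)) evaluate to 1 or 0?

Substituting: (0 NAND (0 XNOR 0))
= 1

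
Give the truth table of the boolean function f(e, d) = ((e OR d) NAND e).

e | d | Output
--------------
0 | 0 | 1
0 | 1 | 1
1 | 0 | 0
1 | 1 | 0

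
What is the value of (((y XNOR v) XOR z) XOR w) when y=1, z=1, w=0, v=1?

Substituting: (((1 XNOR 1) XOR 1) XOR 0)
= 0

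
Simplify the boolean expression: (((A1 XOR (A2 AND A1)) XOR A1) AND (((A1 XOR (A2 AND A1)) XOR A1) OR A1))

By absorption (E AND (E OR v) = E) then XOR self-cancellation ((E XOR v) XOR v = E):
= (A2 AND A1)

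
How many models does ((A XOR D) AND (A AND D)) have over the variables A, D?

No assignment satisfies the expression.
Count: 0 out of 4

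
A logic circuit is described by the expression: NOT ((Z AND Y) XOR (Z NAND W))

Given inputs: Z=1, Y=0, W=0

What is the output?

Substituting: NOT ((1 AND 0) XOR (1 NAND 0))
= 0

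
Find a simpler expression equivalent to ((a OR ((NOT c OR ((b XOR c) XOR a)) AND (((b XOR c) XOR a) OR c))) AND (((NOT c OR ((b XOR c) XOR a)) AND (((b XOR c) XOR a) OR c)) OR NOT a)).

By distribution ((E OR v) AND (E OR NOT v) = E) then distribution ((E OR v) AND (E OR NOT v) = E):
= ((b XOR c) XOR a)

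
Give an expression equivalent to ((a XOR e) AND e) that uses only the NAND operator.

((((a NAND (a NAND e)) NAND (e NAND (a NAND e))) NAND e) NAND (((a NAND (a NAND e)) NAND (e NAND (a NAND e))) NAND e))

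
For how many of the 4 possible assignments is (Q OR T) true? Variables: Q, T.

Satisfying assignments: (0,1), (1,0), (1,1)
Count: 3 out of 4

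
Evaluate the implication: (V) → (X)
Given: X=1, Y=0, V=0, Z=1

Antecedent (V) = 0; consequent (X) = 1.
0 → 1 = 1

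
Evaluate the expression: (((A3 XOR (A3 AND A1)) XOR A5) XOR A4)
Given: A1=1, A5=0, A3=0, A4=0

Substituting: (((0 XOR (0 AND 1)) XOR 0) XOR 0)
= 0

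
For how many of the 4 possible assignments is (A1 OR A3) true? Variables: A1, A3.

Satisfying assignments: (0,1), (1,0), (1,1)
Count: 3 out of 4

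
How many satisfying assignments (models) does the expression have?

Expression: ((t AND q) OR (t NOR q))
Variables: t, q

Satisfying assignments: (0,0), (1,1)
Count: 2 out of 4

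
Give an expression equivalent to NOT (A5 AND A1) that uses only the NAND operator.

(((A5 NAND A1) NAND (A5 NAND A1)) NAND ((A5 NAND A1) NAND (A5 NAND A1)))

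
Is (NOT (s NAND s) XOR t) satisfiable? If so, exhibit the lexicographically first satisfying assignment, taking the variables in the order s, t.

s=0, t=1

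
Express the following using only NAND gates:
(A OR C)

((A NAND A) NAND (C NAND C))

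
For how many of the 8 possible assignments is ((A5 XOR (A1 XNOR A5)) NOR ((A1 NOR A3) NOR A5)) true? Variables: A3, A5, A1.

Satisfying assignments: (0,1,1), (1,1,1)
Count: 2 out of 8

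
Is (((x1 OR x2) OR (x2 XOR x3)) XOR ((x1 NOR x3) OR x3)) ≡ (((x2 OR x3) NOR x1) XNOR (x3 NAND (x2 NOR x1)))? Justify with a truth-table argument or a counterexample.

No. Counterexample: with x1=0, x2=0, x3=1, Expression 1 = 0 but Expression 2 = 1.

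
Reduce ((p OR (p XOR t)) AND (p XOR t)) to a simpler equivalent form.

By absorption (E AND (E OR v) = E):
= (p XOR t)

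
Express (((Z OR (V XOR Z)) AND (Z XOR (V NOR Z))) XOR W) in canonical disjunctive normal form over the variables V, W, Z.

(NOT V AND NOT W AND Z) OR (NOT V AND W AND NOT Z) OR (V AND NOT W AND Z) OR (V AND W AND NOT Z)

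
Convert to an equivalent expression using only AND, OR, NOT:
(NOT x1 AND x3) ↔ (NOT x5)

((NOT x1 AND x3) AND (NOT x5)) OR (NOT (NOT x1 AND x3) AND x5)
(Biconditional = both true or both false)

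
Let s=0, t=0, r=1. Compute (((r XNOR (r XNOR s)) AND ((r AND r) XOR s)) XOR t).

Substituting: (((1 XNOR (1 XNOR 0)) AND ((1 AND 1) XOR 0)) XOR 0)
= 0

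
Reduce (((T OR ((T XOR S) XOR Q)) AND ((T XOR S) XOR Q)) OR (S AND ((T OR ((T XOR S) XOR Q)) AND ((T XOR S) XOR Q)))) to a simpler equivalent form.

By absorption (E OR (E AND v) = E) then absorption (E AND (E OR v) = E):
= ((T XOR S) XOR Q)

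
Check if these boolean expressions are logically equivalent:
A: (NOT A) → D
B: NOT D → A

Yes, Contrapositive is always equivalent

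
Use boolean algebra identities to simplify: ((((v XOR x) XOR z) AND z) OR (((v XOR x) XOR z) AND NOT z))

By distribution ((E AND v) OR (E AND NOT v) = E):
= ((v XOR x) XOR z)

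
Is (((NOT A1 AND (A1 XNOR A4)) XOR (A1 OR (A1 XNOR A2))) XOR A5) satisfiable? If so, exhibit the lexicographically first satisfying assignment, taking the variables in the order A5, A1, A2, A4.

A5=0, A1=0, A2=0, A4=1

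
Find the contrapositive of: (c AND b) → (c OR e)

Contrapositive: NOT (c OR e) → NOT (c AND b)
Note: A statement and its contrapositive are logically equivalent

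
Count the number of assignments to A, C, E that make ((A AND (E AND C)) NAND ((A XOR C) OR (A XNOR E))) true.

Satisfying assignments: (0,0,0), (0,0,1), (0,1,0), (0,1,1), (1,0,0), (1,0,1), (1,1,0)
Count: 7 out of 8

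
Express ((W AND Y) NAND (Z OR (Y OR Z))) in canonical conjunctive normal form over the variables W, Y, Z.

(NOT W OR NOT Y OR Z) AND (NOT W OR NOT Y OR NOT Z)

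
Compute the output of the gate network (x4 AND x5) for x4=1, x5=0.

Substituting: (1 AND 0)
= 0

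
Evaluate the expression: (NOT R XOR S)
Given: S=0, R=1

Substituting: (NOT 1 XOR 0)
= 0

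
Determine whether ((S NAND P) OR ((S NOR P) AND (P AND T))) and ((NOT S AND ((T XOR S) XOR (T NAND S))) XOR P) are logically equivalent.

No. Counterexample: with S=0, P=0, T=1, Expression 1 = 1 but Expression 2 = 0.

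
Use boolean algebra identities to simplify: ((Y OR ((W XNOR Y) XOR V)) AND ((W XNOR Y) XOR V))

By absorption (E AND (E OR v) = E):
= ((W XNOR Y) XOR V)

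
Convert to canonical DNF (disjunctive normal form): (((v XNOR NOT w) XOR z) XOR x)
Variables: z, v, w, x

(NOT z AND NOT v AND NOT w AND x) OR (NOT z AND NOT v AND w AND NOT x) OR (NOT z AND v AND NOT w AND NOT x) OR (NOT z AND v AND w AND x) OR (z AND NOT v AND NOT w AND NOT x) OR (z AND NOT v AND w AND x) OR (z AND v AND NOT w AND x) OR (z AND v AND w AND NOT x)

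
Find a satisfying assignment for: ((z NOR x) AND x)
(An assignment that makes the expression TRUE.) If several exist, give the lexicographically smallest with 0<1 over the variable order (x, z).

UNSATISFIABLE - no assignment makes this expression true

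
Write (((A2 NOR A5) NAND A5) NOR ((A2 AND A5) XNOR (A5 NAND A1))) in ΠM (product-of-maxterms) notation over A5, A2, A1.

ΠM(0, 1, 2, 3, 4, 5, 6, 7) = (A5 OR A2 OR A1) AND (A5 OR A2 OR NOT A1) AND (A5 OR NOT A2 OR A1) AND (A5 OR NOT A2 OR NOT A1) AND (NOT A5 OR A2 OR A1) AND (NOT A5 OR A2 OR NOT A1) AND (NOT A5 OR NOT A2 OR A1) AND (NOT A5 OR NOT A2 OR NOT A1)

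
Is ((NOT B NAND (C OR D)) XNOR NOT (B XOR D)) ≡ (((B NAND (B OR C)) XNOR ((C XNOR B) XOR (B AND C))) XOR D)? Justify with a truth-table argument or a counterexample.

No. Counterexample: with C=0, B=0, D=1, Expression 1 = 1 but Expression 2 = 0.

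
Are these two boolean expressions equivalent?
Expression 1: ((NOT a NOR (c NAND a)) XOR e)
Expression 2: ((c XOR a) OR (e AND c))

No. Counterexample: with e=0, a=0, c=1, Expression 1 = 0 but Expression 2 = 1.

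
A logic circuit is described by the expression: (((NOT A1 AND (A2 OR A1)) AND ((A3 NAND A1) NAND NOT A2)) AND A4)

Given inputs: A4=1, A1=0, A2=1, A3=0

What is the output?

Substituting: (((NOT 0 AND (1 OR 0)) AND ((0 NAND 0) NAND NOT 1)) AND 1)
= 1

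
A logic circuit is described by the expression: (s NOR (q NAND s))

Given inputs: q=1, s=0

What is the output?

Substituting: (0 NOR (1 NAND 0))
= 0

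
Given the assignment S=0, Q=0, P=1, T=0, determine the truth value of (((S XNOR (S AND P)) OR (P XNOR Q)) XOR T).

Substituting: (((0 XNOR (0 AND 1)) OR (1 XNOR 0)) XOR 0)
= 1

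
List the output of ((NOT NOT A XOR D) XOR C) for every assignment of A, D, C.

A | D | C | Output
------------------
0 | 0 | 0 | 0
0 | 0 | 1 | 1
0 | 1 | 0 | 1
0 | 1 | 1 | 0
1 | 0 | 0 | 1
1 | 0 | 1 | 0
1 | 1 | 0 | 0
1 | 1 | 1 | 1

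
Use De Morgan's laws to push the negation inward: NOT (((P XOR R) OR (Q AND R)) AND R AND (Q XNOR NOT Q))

NOT ((P XOR R) OR (Q AND R)) OR NOT R OR NOT (Q XNOR NOT Q)
De Morgan's: NOT(AND of terms) = OR of negations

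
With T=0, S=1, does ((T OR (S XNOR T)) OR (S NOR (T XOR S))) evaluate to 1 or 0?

Substituting: ((0 OR (1 XNOR 0)) OR (1 NOR (0 XOR 1)))
= 0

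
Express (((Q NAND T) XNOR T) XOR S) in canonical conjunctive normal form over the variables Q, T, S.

(Q OR T OR S) AND (Q OR NOT T OR NOT S) AND (NOT Q OR T OR S) AND (NOT Q OR NOT T OR S)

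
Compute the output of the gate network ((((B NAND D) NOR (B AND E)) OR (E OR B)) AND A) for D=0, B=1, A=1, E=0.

Substituting: ((((1 NAND 0) NOR (1 AND 0)) OR (0 OR 1)) AND 1)
= 1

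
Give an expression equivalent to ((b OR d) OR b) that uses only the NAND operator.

((((b NAND b) NAND (d NAND d)) NAND ((b NAND b) NAND (d NAND d))) NAND (b NAND b))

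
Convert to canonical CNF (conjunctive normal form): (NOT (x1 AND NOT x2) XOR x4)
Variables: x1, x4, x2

(x1 OR NOT x4 OR x2) AND (x1 OR NOT x4 OR NOT x2) AND (NOT x1 OR x4 OR x2) AND (NOT x1 OR NOT x4 OR NOT x2)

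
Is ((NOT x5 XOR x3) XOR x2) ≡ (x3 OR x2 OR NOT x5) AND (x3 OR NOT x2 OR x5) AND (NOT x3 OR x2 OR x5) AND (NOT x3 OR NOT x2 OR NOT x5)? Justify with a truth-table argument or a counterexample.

Yes, they are equivalent — the two output columns agree on all 8 assignments:
x3 | x2 | x5 | Expression 1 | Expression 2
------------------------------------------
0 | 0 | 0 | 1 | 1
0 | 0 | 1 | 0 | 0
0 | 1 | 0 | 0 | 0
0 | 1 | 1 | 1 | 1
1 | 0 | 0 | 0 | 0
1 | 0 | 1 | 1 | 1
1 | 1 | 0 | 1 | 1
1 | 1 | 1 | 0 | 0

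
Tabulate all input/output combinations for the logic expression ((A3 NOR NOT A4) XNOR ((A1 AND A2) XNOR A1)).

A4 | A3 | A1 | A2 | Output
--------------------------
0 | 0 | 0 | 0 | 0
0 | 0 | 0 | 1 | 0
0 | 0 | 1 | 0 | 1
0 | 0 | 1 | 1 | 0
0 | 1 | 0 | 0 | 0
0 | 1 | 0 | 1 | 0
0 | 1 | 1 | 0 | 1
0 | 1 | 1 | 1 | 0
1 | 0 | 0 | 0 | 1
1 | 0 | 0 | 1 | 1
1 | 0 | 1 | 0 | 0
1 | 0 | 1 | 1 | 1
1 | 1 | 0 | 0 | 0
1 | 1 | 0 | 1 | 0
1 | 1 | 1 | 0 | 1
1 | 1 | 1 | 1 | 0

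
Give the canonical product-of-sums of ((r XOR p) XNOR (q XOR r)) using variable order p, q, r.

ΠM(2, 3, 4, 5) = (p OR NOT q OR r) AND (p OR NOT q OR NOT r) AND (NOT p OR q OR r) AND (NOT p OR q OR NOT r)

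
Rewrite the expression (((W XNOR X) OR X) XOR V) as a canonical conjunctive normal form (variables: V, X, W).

(V OR X OR NOT W) AND (NOT V OR X OR W) AND (NOT V OR NOT X OR W) AND (NOT V OR NOT X OR NOT W)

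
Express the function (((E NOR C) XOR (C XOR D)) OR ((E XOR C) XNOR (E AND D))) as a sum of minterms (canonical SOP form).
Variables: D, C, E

Σm(0, 2, 3, 4, 5) = (NOT D AND NOT C AND NOT E) OR (NOT D AND C AND NOT E) OR (NOT D AND C AND E) OR (D AND NOT C AND NOT E) OR (D AND NOT C AND E)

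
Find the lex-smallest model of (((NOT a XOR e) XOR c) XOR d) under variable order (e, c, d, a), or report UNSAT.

e=0, c=0, d=0, a=0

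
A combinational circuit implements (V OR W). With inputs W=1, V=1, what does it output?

Substituting: (1 OR 1)
= 1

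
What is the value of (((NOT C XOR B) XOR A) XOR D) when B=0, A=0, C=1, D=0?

Substituting: (((NOT 1 XOR 0) XOR 0) XOR 0)
= 0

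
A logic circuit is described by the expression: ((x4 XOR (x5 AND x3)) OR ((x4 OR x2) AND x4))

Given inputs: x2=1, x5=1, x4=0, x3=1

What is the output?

Substituting: ((0 XOR (1 AND 1)) OR ((0 OR 1) AND 0))
= 1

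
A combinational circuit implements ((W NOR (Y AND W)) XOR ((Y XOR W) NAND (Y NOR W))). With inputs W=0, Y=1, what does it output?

Substituting: ((0 NOR (1 AND 0)) XOR ((1 XOR 0) NAND (1 NOR 0)))
= 0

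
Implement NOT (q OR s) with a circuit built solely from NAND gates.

(((q NAND q) NAND (s NAND s)) NAND ((q NAND q) NAND (s NAND s)))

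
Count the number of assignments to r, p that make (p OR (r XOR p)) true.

Satisfying assignments: (0,1), (1,0), (1,1)
Count: 3 out of 4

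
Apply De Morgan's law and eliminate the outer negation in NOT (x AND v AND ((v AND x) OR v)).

NOT x OR NOT v OR NOT ((v AND x) OR v)
De Morgan's: NOT(AND of terms) = OR of negations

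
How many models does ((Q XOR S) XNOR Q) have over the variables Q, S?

Satisfying assignments: (0,0), (1,0)
Count: 2 out of 4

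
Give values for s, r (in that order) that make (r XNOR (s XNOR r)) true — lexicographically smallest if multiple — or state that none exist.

s=1, r=0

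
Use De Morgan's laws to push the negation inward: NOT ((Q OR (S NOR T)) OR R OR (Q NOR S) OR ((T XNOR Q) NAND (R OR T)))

NOT (Q OR (S NOR T)) AND NOT R AND NOT (Q NOR S) AND NOT ((T XNOR Q) NAND (R OR T))
De Morgan's: NOT(OR of terms) = AND of negations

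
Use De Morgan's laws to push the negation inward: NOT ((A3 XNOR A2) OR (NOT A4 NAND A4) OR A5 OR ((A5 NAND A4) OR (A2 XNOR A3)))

NOT (A3 XNOR A2) AND NOT (NOT A4 NAND A4) AND NOT A5 AND NOT ((A5 NAND A4) OR (A2 XNOR A3))
De Morgan's: NOT(OR of terms) = AND of negations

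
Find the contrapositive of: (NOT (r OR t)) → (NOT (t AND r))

Contrapositive: (t AND r) → (r OR t)
Note: A statement and its contrapositive are logically equivalent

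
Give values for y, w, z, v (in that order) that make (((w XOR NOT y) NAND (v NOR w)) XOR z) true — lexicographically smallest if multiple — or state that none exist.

y=0, w=0, z=0, v=1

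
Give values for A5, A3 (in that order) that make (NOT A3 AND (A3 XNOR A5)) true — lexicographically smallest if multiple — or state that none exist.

A5=0, A3=0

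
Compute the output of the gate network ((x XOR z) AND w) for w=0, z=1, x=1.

Substituting: ((1 XOR 1) AND 0)
= 0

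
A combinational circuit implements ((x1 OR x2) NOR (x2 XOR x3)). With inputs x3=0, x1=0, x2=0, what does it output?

Substituting: ((0 OR 0) NOR (0 XOR 0))
= 1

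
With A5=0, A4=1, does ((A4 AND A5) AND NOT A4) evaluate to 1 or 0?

Substituting: ((1 AND 0) AND NOT 1)
= 0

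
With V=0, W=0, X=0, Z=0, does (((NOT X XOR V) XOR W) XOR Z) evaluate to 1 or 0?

Substituting: (((NOT 0 XOR 0) XOR 0) XOR 0)
= 1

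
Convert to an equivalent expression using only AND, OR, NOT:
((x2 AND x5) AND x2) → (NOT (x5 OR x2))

NOT ((x2 AND x5) AND x2) OR (NOT (x5 OR x2))
(Implication elimination: A → B = NOT A OR B)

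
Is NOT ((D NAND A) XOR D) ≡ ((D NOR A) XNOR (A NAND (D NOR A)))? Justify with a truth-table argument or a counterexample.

No. Counterexample: with D=0, A=0, Expression 1 = 0 but Expression 2 = 1.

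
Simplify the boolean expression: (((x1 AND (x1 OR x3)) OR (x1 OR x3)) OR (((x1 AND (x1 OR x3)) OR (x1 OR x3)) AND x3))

By absorption (E OR (E AND v) = E) then absorption (E OR (E AND v) = E):
= (x1 OR x3)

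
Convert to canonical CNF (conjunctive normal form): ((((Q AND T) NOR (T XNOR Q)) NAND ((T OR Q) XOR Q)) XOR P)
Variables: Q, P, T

(Q OR P OR NOT T) AND (Q OR NOT P OR T) AND (NOT Q OR NOT P OR T) AND (NOT Q OR NOT P OR NOT T)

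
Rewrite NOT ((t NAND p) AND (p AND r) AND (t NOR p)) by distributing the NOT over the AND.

NOT (t NAND p) OR NOT (p AND r) OR NOT (t NOR p)
De Morgan's: NOT(AND of terms) = OR of negations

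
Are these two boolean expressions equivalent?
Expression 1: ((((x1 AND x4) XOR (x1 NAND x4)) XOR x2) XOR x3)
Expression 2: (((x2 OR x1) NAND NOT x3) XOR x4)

No. Counterexample: with x4=0, x2=0, x3=0, x1=1, Expression 1 = 1 but Expression 2 = 0.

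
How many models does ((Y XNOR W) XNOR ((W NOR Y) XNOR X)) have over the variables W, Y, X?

Satisfying assignments: (0,0,1), (0,1,1), (1,0,1), (1,1,0)
Count: 4 out of 8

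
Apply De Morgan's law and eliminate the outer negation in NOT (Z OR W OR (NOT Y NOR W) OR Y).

NOT Z AND NOT W AND NOT (NOT Y NOR W) AND NOT Y
De Morgan's: NOT(OR of terms) = AND of negations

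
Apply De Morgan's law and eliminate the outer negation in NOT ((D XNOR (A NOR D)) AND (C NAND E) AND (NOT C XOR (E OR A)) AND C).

NOT (D XNOR (A NOR D)) OR NOT (C NAND E) OR NOT (NOT C XOR (E OR A)) OR NOT C
De Morgan's: NOT(AND of terms) = OR of negations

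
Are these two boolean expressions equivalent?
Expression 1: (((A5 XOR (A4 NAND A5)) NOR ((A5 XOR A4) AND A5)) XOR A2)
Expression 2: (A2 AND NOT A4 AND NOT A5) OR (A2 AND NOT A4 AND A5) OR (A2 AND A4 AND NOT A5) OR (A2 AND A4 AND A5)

Yes, they are equivalent — the two output columns agree on all 8 assignments:
A2 | A4 | A5 | Expression 1 | Expression 2
------------------------------------------
0 | 0 | 0 | 0 | 0
0 | 0 | 1 | 0 | 0
0 | 1 | 0 | 0 | 0
0 | 1 | 1 | 0 | 0
1 | 0 | 0 | 1 | 1
1 | 0 | 1 | 1 | 1
1 | 1 | 0 | 1 | 1
1 | 1 | 1 | 1 | 1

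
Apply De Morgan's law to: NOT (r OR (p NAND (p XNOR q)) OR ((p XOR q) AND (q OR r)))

NOT r AND NOT (p NAND (p XNOR q)) AND NOT ((p XOR q) AND (q OR r))
De Morgan's: NOT(OR of terms) = AND of negations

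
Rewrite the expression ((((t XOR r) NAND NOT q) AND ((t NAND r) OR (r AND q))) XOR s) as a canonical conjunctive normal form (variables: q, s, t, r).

(q OR s OR t OR NOT r) AND (q OR s OR NOT t OR r) AND (q OR s OR NOT t OR NOT r) AND (q OR NOT s OR t OR r) AND (NOT q OR NOT s OR t OR r) AND (NOT q OR NOT s OR t OR NOT r) AND (NOT q OR NOT s OR NOT t OR r) AND (NOT q OR NOT s OR NOT t OR NOT r)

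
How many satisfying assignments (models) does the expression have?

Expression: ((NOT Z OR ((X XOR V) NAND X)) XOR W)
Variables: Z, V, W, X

Satisfying assignments: (0,0,0,0), (0,0,0,1), (0,1,0,0), (0,1,0,1), (1,0,0,0), (1,0,1,1), (1,1,0,0), (1,1,0,1)
Count: 8 out of 16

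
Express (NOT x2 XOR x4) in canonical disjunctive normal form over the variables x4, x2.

(NOT x4 AND NOT x2) OR (x4 AND x2)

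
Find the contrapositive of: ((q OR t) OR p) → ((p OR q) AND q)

Contrapositive: NOT ((p OR q) AND q) → NOT ((q OR t) OR p)
Note: A statement and its contrapositive are logically equivalent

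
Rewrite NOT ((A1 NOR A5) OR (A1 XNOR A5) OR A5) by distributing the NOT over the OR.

NOT (A1 NOR A5) AND NOT (A1 XNOR A5) AND NOT A5
De Morgan's: NOT(OR of terms) = AND of negations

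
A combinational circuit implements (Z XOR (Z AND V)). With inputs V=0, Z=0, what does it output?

Substituting: (0 XOR (0 AND 0))
= 0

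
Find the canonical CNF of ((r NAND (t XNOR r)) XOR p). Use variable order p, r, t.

(p OR NOT r OR NOT t) AND (NOT p OR r OR t) AND (NOT p OR r OR NOT t) AND (NOT p OR NOT r OR t)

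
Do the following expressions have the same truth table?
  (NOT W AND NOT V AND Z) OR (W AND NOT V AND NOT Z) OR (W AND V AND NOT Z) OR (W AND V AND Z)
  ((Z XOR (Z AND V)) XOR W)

Yes, they are equivalent — the two output columns agree on all 8 assignments:
W | V | Z | Expression 1 | Expression 2
---------------------------------------
0 | 0 | 0 | 0 | 0
0 | 0 | 1 | 1 | 1
0 | 1 | 0 | 0 | 0
0 | 1 | 1 | 0 | 0
1 | 0 | 0 | 1 | 1
1 | 0 | 1 | 0 | 0
1 | 1 | 0 | 1 | 1
1 | 1 | 1 | 1 | 1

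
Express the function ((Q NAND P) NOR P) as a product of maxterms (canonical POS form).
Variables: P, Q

ΠM(0, 1, 2, 3) = (P OR Q) AND (P OR NOT Q) AND (NOT P OR Q) AND (NOT P OR NOT Q)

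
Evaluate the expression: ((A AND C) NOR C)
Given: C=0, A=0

Substituting: ((0 AND 0) NOR 0)
= 1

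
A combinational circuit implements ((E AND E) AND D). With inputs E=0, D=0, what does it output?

Substituting: ((0 AND 0) AND 0)
= 0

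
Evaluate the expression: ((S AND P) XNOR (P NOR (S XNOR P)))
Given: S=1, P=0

Substituting: ((1 AND 0) XNOR (0 NOR (1 XNOR 0)))
= 0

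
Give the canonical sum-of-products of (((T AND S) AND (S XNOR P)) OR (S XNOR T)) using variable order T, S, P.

Σm(0, 1, 6, 7) = (NOT T AND NOT S AND NOT P) OR (NOT T AND NOT S AND P) OR (T AND S AND NOT P) OR (T AND S AND P)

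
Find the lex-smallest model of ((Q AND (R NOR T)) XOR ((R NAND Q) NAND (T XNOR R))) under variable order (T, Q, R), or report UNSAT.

T=0, Q=0, R=1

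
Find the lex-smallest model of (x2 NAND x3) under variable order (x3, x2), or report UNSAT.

x3=0, x2=0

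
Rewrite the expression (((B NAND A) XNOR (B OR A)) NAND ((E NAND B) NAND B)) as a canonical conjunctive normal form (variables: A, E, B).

(A OR NOT E OR NOT B) AND (NOT A OR E OR B) AND (NOT A OR NOT E OR B)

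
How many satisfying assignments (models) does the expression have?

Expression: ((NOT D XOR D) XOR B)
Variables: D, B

Satisfying assignments: (0,0), (1,0)
Count: 2 out of 4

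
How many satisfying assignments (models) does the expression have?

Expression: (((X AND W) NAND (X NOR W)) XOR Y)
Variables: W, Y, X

Satisfying assignments: (0,0,0), (0,0,1), (1,0,0), (1,0,1)
Count: 4 out of 8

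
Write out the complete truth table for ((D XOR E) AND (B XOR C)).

C | D | B | E | Output
----------------------
0 | 0 | 0 | 0 | 0
0 | 0 | 0 | 1 | 0
0 | 0 | 1 | 0 | 0
0 | 0 | 1 | 1 | 1
0 | 1 | 0 | 0 | 0
0 | 1 | 0 | 1 | 0
0 | 1 | 1 | 0 | 1
0 | 1 | 1 | 1 | 0
1 | 0 | 0 | 0 | 0
1 | 0 | 0 | 1 | 1
1 | 0 | 1 | 0 | 0
1 | 0 | 1 | 1 | 0
1 | 1 | 0 | 0 | 1
1 | 1 | 0 | 1 | 0
1 | 1 | 1 | 0 | 0
1 | 1 | 1 | 1 | 0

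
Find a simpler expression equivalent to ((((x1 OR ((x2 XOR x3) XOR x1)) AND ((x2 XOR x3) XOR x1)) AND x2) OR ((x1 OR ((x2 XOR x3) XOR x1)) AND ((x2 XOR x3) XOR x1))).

By absorption (E OR (E AND v) = E) then absorption (E AND (E OR v) = E):
= ((x2 XOR x3) XOR x1)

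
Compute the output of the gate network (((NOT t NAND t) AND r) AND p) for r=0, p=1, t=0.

Substituting: (((NOT 0 NAND 0) AND 0) AND 1)
= 0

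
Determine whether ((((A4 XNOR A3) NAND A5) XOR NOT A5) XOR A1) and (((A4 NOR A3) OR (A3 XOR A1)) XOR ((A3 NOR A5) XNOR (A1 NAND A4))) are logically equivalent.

No. Counterexample: with A1=0, A4=0, A5=0, A3=1, Expression 1 = 0 but Expression 2 = 1.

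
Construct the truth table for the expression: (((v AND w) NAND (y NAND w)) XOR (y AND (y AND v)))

w | y | v | Output
------------------
0 | 0 | 0 | 1
0 | 0 | 1 | 1
0 | 1 | 0 | 1
0 | 1 | 1 | 0
1 | 0 | 0 | 1
1 | 0 | 1 | 0
1 | 1 | 0 | 1
1 | 1 | 1 | 0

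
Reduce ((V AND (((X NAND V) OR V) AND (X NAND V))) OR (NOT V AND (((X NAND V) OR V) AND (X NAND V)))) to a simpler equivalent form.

By distribution ((E AND v) OR (E AND NOT v) = E) then absorption (E AND (E OR v) = E):
= (X NAND V)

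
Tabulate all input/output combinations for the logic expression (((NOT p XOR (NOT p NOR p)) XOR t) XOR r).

t | r | p | Output
------------------
0 | 0 | 0 | 1
0 | 0 | 1 | 0
0 | 1 | 0 | 0
0 | 1 | 1 | 1
1 | 0 | 0 | 0
1 | 0 | 1 | 1
1 | 1 | 0 | 1
1 | 1 | 1 | 0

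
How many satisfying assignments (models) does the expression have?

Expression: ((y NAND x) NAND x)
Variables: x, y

Satisfying assignments: (0,0), (0,1), (1,1)
Count: 3 out of 4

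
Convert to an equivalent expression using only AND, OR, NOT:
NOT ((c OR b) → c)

(c OR b) AND NOT c
(Negated implication: NOT(A → B) = A AND NOT B)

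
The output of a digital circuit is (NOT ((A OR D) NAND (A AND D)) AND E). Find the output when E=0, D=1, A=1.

Substituting: (NOT ((1 OR 1) NAND (1 AND 1)) AND 0)
= 0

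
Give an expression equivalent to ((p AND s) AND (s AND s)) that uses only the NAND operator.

((((p NAND s) NAND (p NAND s)) NAND ((s NAND s) NAND (s NAND s))) NAND (((p NAND s) NAND (p NAND s)) NAND ((s NAND s) NAND (s NAND s))))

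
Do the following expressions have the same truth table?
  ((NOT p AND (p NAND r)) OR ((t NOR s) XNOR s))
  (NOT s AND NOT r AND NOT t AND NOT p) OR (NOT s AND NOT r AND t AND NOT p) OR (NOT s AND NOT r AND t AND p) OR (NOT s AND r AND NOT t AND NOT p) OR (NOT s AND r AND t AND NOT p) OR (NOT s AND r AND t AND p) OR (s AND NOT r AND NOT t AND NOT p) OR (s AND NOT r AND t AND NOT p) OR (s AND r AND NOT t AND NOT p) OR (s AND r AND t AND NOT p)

Yes, they are equivalent — the two output columns agree on all 16 assignments:
s | r | t | p | Expression 1 | Expression 2
-------------------------------------------
0 | 0 | 0 | 0 | 1 | 1
0 | 0 | 0 | 1 | 0 | 0
0 | 0 | 1 | 0 | 1 | 1
0 | 0 | 1 | 1 | 1 | 1
0 | 1 | 0 | 0 | 1 | 1
0 | 1 | 0 | 1 | 0 | 0
0 | 1 | 1 | 0 | 1 | 1
0 | 1 | 1 | 1 | 1 | 1
1 | 0 | 0 | 0 | 1 | 1
1 | 0 | 0 | 1 | 0 | 0
1 | 0 | 1 | 0 | 1 | 1
1 | 0 | 1 | 1 | 0 | 0
1 | 1 | 0 | 0 | 1 | 1
1 | 1 | 0 | 1 | 0 | 0
1 | 1 | 1 | 0 | 1 | 1
1 | 1 | 1 | 1 | 0 | 0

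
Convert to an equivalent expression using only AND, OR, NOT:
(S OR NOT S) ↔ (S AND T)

((S OR NOT S) AND (S AND T)) OR (NOT (S OR NOT S) AND NOT (S AND T))
(Biconditional = both true or both false)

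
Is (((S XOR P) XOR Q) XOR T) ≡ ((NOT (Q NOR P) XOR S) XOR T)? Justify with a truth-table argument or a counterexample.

No. Counterexample: with Q=1, S=0, P=1, T=0, Expression 1 = 0 but Expression 2 = 1.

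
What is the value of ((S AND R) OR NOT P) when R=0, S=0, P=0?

Substituting: ((0 AND 0) OR NOT 0)
= 1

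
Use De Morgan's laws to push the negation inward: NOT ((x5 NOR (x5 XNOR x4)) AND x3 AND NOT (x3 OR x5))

NOT (x5 NOR (x5 XNOR x4)) OR NOT x3 OR (x3 OR x5)
De Morgan's: NOT(AND of terms) = OR of negations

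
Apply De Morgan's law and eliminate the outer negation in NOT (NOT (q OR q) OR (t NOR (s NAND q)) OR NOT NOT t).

(q OR q) AND NOT (t NOR (s NAND q)) AND NOT t
De Morgan's: NOT(OR of terms) = AND of negations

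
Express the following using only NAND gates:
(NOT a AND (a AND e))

(((a NAND a) NAND ((a NAND e) NAND (a NAND e))) NAND ((a NAND a) NAND ((a NAND e) NAND (a NAND e))))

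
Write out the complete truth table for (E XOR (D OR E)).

D | E | Output
--------------
0 | 0 | 0
0 | 1 | 0
1 | 0 | 1
1 | 1 | 0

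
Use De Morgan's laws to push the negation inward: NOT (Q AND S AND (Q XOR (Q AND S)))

NOT Q OR NOT S OR NOT (Q XOR (Q AND S))
De Morgan's: NOT(AND of terms) = OR of negations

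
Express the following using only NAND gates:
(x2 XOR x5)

((x2 NAND (x2 NAND x5)) NAND (x5 NAND (x2 NAND x5)))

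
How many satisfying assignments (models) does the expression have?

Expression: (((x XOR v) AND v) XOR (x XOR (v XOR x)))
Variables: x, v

Satisfying assignments: (1,1)
Count: 1 out of 4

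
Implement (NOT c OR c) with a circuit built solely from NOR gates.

(((c NOR c) NOR c) NOR ((c NOR c) NOR c))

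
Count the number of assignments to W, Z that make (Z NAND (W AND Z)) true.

Satisfying assignments: (0,0), (0,1), (1,0)
Count: 3 out of 4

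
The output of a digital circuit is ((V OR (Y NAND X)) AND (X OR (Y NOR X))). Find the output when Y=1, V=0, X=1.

Substituting: ((0 OR (1 NAND 1)) AND (1 OR (1 NOR 1)))
= 0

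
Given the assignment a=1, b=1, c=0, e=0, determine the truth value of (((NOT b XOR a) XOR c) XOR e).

Substituting: (((NOT 1 XOR 1) XOR 0) XOR 0)
= 1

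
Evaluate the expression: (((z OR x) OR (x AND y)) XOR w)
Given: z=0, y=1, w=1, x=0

Substituting: (((0 OR 0) OR (0 AND 1)) XOR 1)
= 1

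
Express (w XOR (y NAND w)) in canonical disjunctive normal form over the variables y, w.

(NOT y AND NOT w) OR (y AND NOT w) OR (y AND w)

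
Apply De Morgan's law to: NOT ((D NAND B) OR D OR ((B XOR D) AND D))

NOT (D NAND B) AND NOT D AND NOT ((B XOR D) AND D)
De Morgan's: NOT(OR of terms) = AND of negations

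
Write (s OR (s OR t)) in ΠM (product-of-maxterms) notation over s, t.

ΠM(0) = (s OR t)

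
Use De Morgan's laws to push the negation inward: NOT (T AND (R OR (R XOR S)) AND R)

NOT T OR NOT (R OR (R XOR S)) OR NOT R
De Morgan's: NOT(AND of terms) = OR of negations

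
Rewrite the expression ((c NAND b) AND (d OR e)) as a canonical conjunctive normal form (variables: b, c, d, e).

(b OR c OR d OR e) AND (b OR NOT c OR d OR e) AND (NOT b OR c OR d OR e) AND (NOT b OR NOT c OR d OR e) AND (NOT b OR NOT c OR d OR NOT e) AND (NOT b OR NOT c OR NOT d OR e) AND (NOT b OR NOT c OR NOT d OR NOT e)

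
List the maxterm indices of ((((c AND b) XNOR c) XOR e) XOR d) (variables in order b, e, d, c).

ΠM(1, 2, 4, 7, 10, 11, 12, 13) = (b OR e OR d OR NOT c) AND (b OR e OR NOT d OR c) AND (b OR NOT e OR d OR c) AND (b OR NOT e OR NOT d OR NOT c) AND (NOT b OR e OR NOT d OR c) AND (NOT b OR e OR NOT d OR NOT c) AND (NOT b OR NOT e OR d OR c) AND (NOT b OR NOT e OR d OR NOT c)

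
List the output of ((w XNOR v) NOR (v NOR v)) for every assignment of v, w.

v | w | Output
--------------
0 | 0 | 0
0 | 1 | 0
1 | 0 | 1
1 | 1 | 0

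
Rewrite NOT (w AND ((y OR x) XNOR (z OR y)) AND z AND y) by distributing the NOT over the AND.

NOT w OR NOT ((y OR x) XNOR (z OR y)) OR NOT z OR NOT y
De Morgan's: NOT(AND of terms) = OR of negations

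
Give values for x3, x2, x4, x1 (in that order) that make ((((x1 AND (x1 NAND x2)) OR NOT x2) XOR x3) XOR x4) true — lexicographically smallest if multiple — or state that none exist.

x3=0, x2=0, x4=0, x1=0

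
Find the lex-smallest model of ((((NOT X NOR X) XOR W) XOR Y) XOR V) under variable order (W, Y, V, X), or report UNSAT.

W=0, Y=0, V=1, X=0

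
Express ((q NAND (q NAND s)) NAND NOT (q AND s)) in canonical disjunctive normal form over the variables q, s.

(q AND NOT s) OR (q AND s)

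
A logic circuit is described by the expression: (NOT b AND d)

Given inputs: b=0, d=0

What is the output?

Substituting: (NOT 0 AND 0)
= 0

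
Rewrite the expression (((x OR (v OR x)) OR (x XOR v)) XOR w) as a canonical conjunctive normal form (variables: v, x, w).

(v OR x OR w) AND (v OR NOT x OR NOT w) AND (NOT v OR x OR NOT w) AND (NOT v OR NOT x OR NOT w)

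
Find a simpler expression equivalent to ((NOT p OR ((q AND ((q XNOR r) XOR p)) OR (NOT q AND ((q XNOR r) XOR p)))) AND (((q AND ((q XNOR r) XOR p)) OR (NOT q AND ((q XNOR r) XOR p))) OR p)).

By distribution ((E OR v) AND (E OR NOT v) = E) then distribution ((E AND v) OR (E AND NOT v) = E):
= ((q XNOR r) XOR p)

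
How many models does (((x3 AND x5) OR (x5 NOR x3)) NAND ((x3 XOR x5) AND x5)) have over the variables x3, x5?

Satisfying assignments: (0,0), (0,1), (1,0), (1,1)
Count: 4 out of 4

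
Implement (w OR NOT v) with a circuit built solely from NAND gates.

((w NAND w) NAND ((v NAND v) NAND (v NAND v)))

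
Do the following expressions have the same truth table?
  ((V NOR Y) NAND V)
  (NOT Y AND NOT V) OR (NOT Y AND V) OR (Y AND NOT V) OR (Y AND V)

Yes, they are equivalent — the two output columns agree on all 4 assignments:
Y | V | Expression 1 | Expression 2
-----------------------------------
0 | 0 | 1 | 1
0 | 1 | 1 | 1
1 | 0 | 1 | 1
1 | 1 | 1 | 1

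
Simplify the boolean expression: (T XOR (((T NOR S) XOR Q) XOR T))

By XOR self-cancellation ((E XOR v) XOR v = E):
= ((T NOR S) XOR Q)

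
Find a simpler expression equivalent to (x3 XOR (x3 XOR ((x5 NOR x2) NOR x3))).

By XOR self-cancellation ((E XOR v) XOR v = E):
= ((x5 NOR x2) NOR x3)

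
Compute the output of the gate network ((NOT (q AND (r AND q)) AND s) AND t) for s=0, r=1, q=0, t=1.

Substituting: ((NOT (0 AND (1 AND 0)) AND 0) AND 1)
= 0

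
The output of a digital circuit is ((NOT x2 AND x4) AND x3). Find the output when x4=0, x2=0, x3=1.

Substituting: ((NOT 0 AND 0) AND 1)
= 0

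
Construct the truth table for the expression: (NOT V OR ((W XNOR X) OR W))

X | W | V | Output
------------------
0 | 0 | 0 | 1
0 | 0 | 1 | 1
0 | 1 | 0 | 1
0 | 1 | 1 | 1
1 | 0 | 0 | 1
1 | 0 | 1 | 0
1 | 1 | 0 | 1
1 | 1 | 1 | 1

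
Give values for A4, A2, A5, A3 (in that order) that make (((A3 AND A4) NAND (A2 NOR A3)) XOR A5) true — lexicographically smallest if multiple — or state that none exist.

A4=0, A2=0, A5=0, A3=0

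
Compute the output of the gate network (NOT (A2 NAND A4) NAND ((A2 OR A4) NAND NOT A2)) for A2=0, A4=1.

Substituting: (NOT (0 NAND 1) NAND ((0 OR 1) NAND NOT 0))
= 1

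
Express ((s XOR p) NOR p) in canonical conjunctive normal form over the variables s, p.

(s OR NOT p) AND (NOT s OR p) AND (NOT s OR NOT p)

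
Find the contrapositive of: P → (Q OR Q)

Contrapositive: NOT (Q OR Q) → NOT P
Note: A statement and its contrapositive are logically equivalent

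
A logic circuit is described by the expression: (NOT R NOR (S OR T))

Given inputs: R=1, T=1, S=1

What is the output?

Substituting: (NOT 1 NOR (1 OR 1))
= 0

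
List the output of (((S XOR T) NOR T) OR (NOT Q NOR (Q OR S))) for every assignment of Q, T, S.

Q | T | S | Output
------------------
0 | 0 | 0 | 1
0 | 0 | 1 | 0
0 | 1 | 0 | 0
0 | 1 | 1 | 0
1 | 0 | 0 | 1
1 | 0 | 1 | 0
1 | 1 | 0 | 0
1 | 1 | 1 | 0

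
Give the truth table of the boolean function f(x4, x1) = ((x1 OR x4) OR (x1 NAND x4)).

x4 | x1 | Output
----------------
0 | 0 | 1
0 | 1 | 1
1 | 0 | 1
1 | 1 | 1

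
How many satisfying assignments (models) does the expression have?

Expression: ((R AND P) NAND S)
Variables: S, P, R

Satisfying assignments: (0,0,0), (0,0,1), (0,1,0), (0,1,1), (1,0,0), (1,0,1), (1,1,0)
Count: 7 out of 8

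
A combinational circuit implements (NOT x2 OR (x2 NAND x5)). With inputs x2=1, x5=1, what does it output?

Substituting: (NOT 1 OR (1 NAND 1))
= 0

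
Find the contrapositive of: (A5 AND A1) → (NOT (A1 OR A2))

Contrapositive: (A1 OR A2) → NOT (A5 AND A1)
Note: A statement and its contrapositive are logically equivalent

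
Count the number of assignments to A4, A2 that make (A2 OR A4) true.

Satisfying assignments: (0,1), (1,0), (1,1)
Count: 3 out of 4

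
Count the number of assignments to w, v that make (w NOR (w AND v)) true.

Satisfying assignments: (0,0), (0,1)
Count: 2 out of 4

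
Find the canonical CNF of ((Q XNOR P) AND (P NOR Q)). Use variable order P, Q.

(P OR NOT Q) AND (NOT P OR Q) AND (NOT P OR NOT Q)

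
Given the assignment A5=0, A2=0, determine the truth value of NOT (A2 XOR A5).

Substituting: NOT (0 XOR 0)
= 1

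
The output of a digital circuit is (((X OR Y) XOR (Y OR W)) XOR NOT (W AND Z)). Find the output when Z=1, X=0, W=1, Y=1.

Substituting: (((0 OR 1) XOR (1 OR 1)) XOR NOT (1 AND 1))
= 0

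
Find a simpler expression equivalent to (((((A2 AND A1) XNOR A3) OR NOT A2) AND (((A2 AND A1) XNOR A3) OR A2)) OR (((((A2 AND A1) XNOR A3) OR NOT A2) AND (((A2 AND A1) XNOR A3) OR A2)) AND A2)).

By absorption (E OR (E AND v) = E) then distribution ((E OR v) AND (E OR NOT v) = E):
= ((A2 AND A1) XNOR A3)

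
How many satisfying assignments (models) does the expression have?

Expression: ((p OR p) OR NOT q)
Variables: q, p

Satisfying assignments: (0,0), (0,1), (1,1)
Count: 3 out of 4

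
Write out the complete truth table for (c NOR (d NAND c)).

c | d | Output
--------------
0 | 0 | 0
0 | 1 | 0
1 | 0 | 0
1 | 1 | 0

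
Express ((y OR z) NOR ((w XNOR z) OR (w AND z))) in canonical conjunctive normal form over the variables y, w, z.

(y OR w OR z) AND (y OR w OR NOT z) AND (y OR NOT w OR NOT z) AND (NOT y OR w OR z) AND (NOT y OR w OR NOT z) AND (NOT y OR NOT w OR z) AND (NOT y OR NOT w OR NOT z)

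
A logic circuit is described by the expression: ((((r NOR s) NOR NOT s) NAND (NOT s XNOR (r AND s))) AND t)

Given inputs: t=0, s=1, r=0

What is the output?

Substituting: ((((0 NOR 1) NOR NOT 1) NAND (NOT 1 XNOR (0 AND 1))) AND 0)
= 0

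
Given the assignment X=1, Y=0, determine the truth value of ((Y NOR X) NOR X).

Substituting: ((0 NOR 1) NOR 1)
= 0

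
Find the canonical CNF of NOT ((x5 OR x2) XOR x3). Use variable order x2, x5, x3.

(x2 OR x5 OR NOT x3) AND (x2 OR NOT x5 OR x3) AND (NOT x2 OR x5 OR x3) AND (NOT x2 OR NOT x5 OR x3)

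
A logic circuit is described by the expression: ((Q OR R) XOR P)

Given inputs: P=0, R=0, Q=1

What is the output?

Substituting: ((1 OR 0) XOR 0)
= 1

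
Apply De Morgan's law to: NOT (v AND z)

NOT v OR NOT z
De Morgan's: NOT(AND of terms) = OR of negations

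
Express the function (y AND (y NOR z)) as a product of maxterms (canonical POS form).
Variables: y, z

ΠM(0, 1, 2, 3) = (y OR z) AND (y OR NOT z) AND (NOT y OR z) AND (NOT y OR NOT z)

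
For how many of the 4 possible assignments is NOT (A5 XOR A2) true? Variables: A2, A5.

Satisfying assignments: (0,0), (1,1)
Count: 2 out of 4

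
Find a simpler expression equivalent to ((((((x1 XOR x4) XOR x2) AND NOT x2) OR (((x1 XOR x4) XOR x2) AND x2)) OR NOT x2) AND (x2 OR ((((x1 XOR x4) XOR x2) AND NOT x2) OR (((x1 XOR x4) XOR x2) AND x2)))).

By distribution ((E OR v) AND (E OR NOT v) = E) then distribution ((E AND v) OR (E AND NOT v) = E):
= ((x1 XOR x4) XOR x2)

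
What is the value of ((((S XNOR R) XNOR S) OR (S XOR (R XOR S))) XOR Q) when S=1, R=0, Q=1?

Substituting: ((((1 XNOR 0) XNOR 1) OR (1 XOR (0 XOR 1))) XOR 1)
= 1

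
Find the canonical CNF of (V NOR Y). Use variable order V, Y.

(V OR NOT Y) AND (NOT V OR Y) AND (NOT V OR NOT Y)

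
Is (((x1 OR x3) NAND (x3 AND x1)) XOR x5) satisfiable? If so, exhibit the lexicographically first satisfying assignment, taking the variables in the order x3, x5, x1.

x3=0, x5=0, x1=0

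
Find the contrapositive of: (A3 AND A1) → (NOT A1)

Contrapositive: A1 → NOT (A3 AND A1)
Note: A statement and its contrapositive are logically equivalent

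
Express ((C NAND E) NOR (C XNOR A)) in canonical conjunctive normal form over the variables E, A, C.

(E OR A OR C) AND (E OR A OR NOT C) AND (E OR NOT A OR C) AND (E OR NOT A OR NOT C) AND (NOT E OR A OR C) AND (NOT E OR NOT A OR C) AND (NOT E OR NOT A OR NOT C)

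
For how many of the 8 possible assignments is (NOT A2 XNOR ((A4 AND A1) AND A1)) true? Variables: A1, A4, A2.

Satisfying assignments: (0,0,1), (0,1,1), (1,0,1), (1,1,0)
Count: 4 out of 8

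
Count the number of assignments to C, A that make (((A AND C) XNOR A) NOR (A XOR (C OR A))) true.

Satisfying assignments: (0,1)
Count: 1 out of 4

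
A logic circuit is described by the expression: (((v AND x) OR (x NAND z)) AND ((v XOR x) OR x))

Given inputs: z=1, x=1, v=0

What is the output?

Substituting: (((0 AND 1) OR (1 NAND 1)) AND ((0 XOR 1) OR 1))
= 0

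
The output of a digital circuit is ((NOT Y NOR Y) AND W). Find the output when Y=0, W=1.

Substituting: ((NOT 0 NOR 0) AND 1)
= 0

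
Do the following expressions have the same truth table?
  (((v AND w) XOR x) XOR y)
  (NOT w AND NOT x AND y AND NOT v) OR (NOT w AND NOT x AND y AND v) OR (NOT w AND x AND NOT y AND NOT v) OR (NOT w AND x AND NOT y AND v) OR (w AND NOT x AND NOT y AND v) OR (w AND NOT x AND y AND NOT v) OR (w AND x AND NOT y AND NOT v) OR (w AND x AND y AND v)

Yes, they are equivalent — the two output columns agree on all 16 assignments:
w | x | y | v | Expression 1 | Expression 2
-------------------------------------------
0 | 0 | 0 | 0 | 0 | 0
0 | 0 | 0 | 1 | 0 | 0
0 | 0 | 1 | 0 | 1 | 1
0 | 0 | 1 | 1 | 1 | 1
0 | 1 | 0 | 0 | 1 | 1
0 | 1 | 0 | 1 | 1 | 1
0 | 1 | 1 | 0 | 0 | 0
0 | 1 | 1 | 1 | 0 | 0
1 | 0 | 0 | 0 | 0 | 0
1 | 0 | 0 | 1 | 1 | 1
1 | 0 | 1 | 0 | 1 | 1
1 | 0 | 1 | 1 | 0 | 0
1 | 1 | 0 | 0 | 1 | 1
1 | 1 | 0 | 1 | 0 | 0
1 | 1 | 1 | 0 | 0 | 0
1 | 1 | 1 | 1 | 1 | 1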